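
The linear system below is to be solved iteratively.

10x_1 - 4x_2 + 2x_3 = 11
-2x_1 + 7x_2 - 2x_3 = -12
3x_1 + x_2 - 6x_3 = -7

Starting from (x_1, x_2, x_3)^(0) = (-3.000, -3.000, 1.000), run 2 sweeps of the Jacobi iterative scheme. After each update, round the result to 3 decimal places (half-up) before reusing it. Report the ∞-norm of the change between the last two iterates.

1.469

Iteration 1:
  x_1 = (11 - (-4)·-3.000 - (2)·1.000) / (10) = -0.300
  x_2 = (-12 - (-2)·-3.000 - (-2)·1.000) / (7) = -2.286
  x_3 = (-7 - (3)·-3.000 - (1)·-3.000) / (-6) = -0.833
Iteration 2:
  x_1 = (11 - (-4)·-2.286 - (2)·-0.833) / (10) = 0.352
  x_2 = (-12 - (-2)·-0.300 - (-2)·-0.833) / (7) = -2.038
  x_3 = (-7 - (3)·-0.300 - (1)·-2.286) / (-6) = 0.636
Change: (0.652, 0.248, 1.469) → max |·| = 1.469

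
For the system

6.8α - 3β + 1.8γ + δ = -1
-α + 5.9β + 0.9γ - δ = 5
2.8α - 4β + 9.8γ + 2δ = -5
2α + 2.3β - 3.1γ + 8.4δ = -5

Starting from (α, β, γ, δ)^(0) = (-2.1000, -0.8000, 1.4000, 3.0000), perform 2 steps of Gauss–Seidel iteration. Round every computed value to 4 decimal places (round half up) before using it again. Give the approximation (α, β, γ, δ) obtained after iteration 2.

(0.4562, 0.8676, -0.1493, -0.9965)

Iteration 1:
  α = (-1 - (-3)·-0.8000 - (1.8)·1.4000 - (1)·3.0000) / (6.8) = -1.3118
  β = (5 - (-1)·-1.3118 - (0.9)·1.4000 - (-1)·3.0000) / (5.9) = 0.9200
  γ = (-5 - (2.8)·-1.3118 - (-4)·0.9200 - (2)·3.0000) / (9.8) = -0.3721
  δ = (-5 - (2)·-1.3118 - (2.3)·0.9200 - (-3.1)·-0.3721) / (8.4) = -0.6721
Iteration 2:
  α = (-1 - (-3)·0.9200 - (1.8)·-0.3721 - (1)·-0.6721) / (6.8) = 0.4562
  β = (5 - (-1)·0.4562 - (0.9)·-0.3721 - (-1)·-0.6721) / (5.9) = 0.8676
  γ = (-5 - (2.8)·0.4562 - (-4)·0.8676 - (2)·-0.6721) / (9.8) = -0.1493
  δ = (-5 - (2)·0.4562 - (2.3)·0.8676 - (-3.1)·-0.1493) / (8.4) = -0.9965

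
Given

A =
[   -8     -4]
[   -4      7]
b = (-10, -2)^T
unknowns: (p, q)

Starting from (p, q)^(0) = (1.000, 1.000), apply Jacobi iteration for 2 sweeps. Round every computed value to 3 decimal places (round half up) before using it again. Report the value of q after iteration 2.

Iteration 1:
  p = (-10 - (-4)·1.000) / (-8) = 0.750
  q = (-2 - (-4)·1.000) / (7) = 0.286
Iteration 2:
  p = (-10 - (-4)·0.286) / (-8) = 1.107
  q = (-2 - (-4)·0.750) / (7) = 0.143

0.143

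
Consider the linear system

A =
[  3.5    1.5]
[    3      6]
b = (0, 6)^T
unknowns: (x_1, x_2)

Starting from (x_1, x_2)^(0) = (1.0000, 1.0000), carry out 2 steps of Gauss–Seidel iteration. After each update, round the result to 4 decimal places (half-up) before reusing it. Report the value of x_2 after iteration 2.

1.2602

Iteration 1:
  x_1 = (0 - (1.5)·1.0000) / (3.5) = -0.4286
  x_2 = (6 - (3)·-0.4286) / (6) = 1.2143
Iteration 2:
  x_1 = (0 - (1.5)·1.2143) / (3.5) = -0.5204
  x_2 = (6 - (3)·-0.5204) / (6) = 1.2602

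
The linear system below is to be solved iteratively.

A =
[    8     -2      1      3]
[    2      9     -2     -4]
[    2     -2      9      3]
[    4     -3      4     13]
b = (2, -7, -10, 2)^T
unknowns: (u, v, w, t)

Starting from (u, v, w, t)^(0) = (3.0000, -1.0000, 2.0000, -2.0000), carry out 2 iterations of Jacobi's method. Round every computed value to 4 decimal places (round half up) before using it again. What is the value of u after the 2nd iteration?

0.5502

Iteration 1:
  u = (2 - (-2)·-1.0000 - (1)·2.0000 - (3)·-2.0000) / (8) = 0.5000
  v = (-7 - (2)·3.0000 - (-2)·2.0000 - (-4)·-2.0000) / (9) = -1.8889
  w = (-10 - (2)·3.0000 - (-2)·-1.0000 - (3)·-2.0000) / (9) = -1.3333
  t = (2 - (4)·3.0000 - (-3)·-1.0000 - (4)·2.0000) / (13) = -1.6154
Iteration 2:
  u = (2 - (-2)·-1.8889 - (1)·-1.3333 - (3)·-1.6154) / (8) = 0.5502
  v = (-7 - (2)·0.5000 - (-2)·-1.3333 - (-4)·-1.6154) / (9) = -1.9031
  w = (-10 - (2)·0.5000 - (-2)·-1.8889 - (3)·-1.6154) / (9) = -1.1035
  t = (2 - (4)·0.5000 - (-3)·-1.8889 - (4)·-1.3333) / (13) = -0.0257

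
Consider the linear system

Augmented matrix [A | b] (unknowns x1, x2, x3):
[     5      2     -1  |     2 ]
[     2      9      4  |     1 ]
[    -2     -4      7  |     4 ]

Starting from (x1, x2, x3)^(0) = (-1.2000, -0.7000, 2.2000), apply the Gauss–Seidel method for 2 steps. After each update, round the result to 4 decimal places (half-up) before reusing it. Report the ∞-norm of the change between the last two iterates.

0.9145

Iteration 1:
  x1 = (2 - (2)·-0.7000 - (-1)·2.2000) / (5) = 1.1200
  x2 = (1 - (2)·1.1200 - (4)·2.2000) / (9) = -1.1156
  x3 = (4 - (-2)·1.1200 - (-4)·-1.1156) / (7) = 0.2539
Iteration 2:
  x1 = (2 - (2)·-1.1156 - (-1)·0.2539) / (5) = 0.8970
  x2 = (1 - (2)·0.8970 - (4)·0.2539) / (9) = -0.2011
  x3 = (4 - (-2)·0.8970 - (-4)·-0.2011) / (7) = 0.7128
Change: (-0.2230, 0.9145, 0.4589) → max |·| = 0.9145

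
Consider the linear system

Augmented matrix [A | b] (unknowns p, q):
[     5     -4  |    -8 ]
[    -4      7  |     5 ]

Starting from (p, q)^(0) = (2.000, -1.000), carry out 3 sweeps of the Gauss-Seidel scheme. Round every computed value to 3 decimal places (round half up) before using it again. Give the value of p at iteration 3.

Iteration 1:
  p = (-8 - (-4)·-1.000) / (5) = -2.400
  q = (5 - (-4)·-2.400) / (7) = -0.657
Iteration 2:
  p = (-8 - (-4)·-0.657) / (5) = -2.126
  q = (5 - (-4)·-2.126) / (7) = -0.501
Iteration 3:
  p = (-8 - (-4)·-0.501) / (5) = -2.001
  q = (5 - (-4)·-2.001) / (7) = -0.429

-2.001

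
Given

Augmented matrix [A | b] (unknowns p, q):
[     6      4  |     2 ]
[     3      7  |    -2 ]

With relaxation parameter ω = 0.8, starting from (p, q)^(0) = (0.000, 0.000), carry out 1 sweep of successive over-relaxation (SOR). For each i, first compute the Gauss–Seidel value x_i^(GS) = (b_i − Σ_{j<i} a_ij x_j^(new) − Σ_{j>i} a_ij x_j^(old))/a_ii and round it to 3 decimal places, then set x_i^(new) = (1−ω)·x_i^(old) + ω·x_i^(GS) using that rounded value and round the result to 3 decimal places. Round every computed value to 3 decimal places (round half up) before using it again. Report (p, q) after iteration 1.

Iteration 1:
  p: GS value = (2 - (4)·0.000) / (6) = 0.333;  p ← (1−ω)·0.000 + ω·0.333 = 0.266
  q: GS value = (-2 - (3)·0.266) / (7) = -0.400;  q ← (1−ω)·0.000 + ω·-0.400 = -0.320

(0.266, -0.320)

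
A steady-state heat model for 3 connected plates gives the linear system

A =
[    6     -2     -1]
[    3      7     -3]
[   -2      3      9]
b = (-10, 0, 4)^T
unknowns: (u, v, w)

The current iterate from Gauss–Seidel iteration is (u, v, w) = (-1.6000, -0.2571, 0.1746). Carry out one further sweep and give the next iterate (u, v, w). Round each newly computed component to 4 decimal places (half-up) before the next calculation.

One sweep:
  u = (-10 - (-2)·-0.2571 - (-1)·0.1746) / (6) = -1.7233
  v = (0 - (3)·-1.7233 - (-3)·0.1746) / (7) = 0.8134
  w = (4 - (-2)·-1.7233 - (3)·0.8134) / (9) = -0.2096

(-1.7233, 0.8134, -0.2096)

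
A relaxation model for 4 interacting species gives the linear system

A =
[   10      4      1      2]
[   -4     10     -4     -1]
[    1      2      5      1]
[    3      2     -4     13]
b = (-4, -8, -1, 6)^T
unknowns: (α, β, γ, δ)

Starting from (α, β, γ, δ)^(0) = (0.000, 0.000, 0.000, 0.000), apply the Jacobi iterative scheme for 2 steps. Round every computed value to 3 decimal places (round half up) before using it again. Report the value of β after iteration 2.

-0.994

Iteration 1:
  α = (-4 - (4)·0.000 - (1)·0.000 - (2)·0.000) / (10) = -0.400
  β = (-8 - (-4)·0.000 - (-4)·0.000 - (-1)·0.000) / (10) = -0.800
  γ = (-1 - (1)·0.000 - (2)·0.000 - (1)·0.000) / (5) = -0.200
  δ = (6 - (3)·0.000 - (2)·0.000 - (-4)·0.000) / (13) = 0.462
Iteration 2:
  α = (-4 - (4)·-0.800 - (1)·-0.200 - (2)·0.462) / (10) = -0.152
  β = (-8 - (-4)·-0.400 - (-4)·-0.200 - (-1)·0.462) / (10) = -0.994
  γ = (-1 - (1)·-0.400 - (2)·-0.800 - (1)·0.462) / (5) = 0.108
  δ = (6 - (3)·-0.400 - (2)·-0.800 - (-4)·-0.200) / (13) = 0.615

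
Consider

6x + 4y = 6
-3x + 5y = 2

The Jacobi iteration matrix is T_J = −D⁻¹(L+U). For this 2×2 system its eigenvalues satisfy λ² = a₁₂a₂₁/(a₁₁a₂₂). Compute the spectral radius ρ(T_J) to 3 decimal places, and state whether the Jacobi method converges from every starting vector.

a₁₂a₂₁/(a₁₁a₂₂) = (4)·(-3) / ((6)·(5)) = -0.400000
ρ = √|-0.400000| = √0.400000 = 0.632
ρ < 1, so Jacobi converges

0.632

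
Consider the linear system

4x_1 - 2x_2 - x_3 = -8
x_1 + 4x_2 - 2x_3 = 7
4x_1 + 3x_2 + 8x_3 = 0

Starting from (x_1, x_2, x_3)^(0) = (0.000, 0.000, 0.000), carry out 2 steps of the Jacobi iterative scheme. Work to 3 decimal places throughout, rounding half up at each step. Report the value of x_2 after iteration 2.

2.250

Iteration 1:
  x_1 = (-8 - (-2)·0.000 - (-1)·0.000) / (4) = -2.000
  x_2 = (7 - (1)·0.000 - (-2)·0.000) / (4) = 1.750
  x_3 = (0 - (4)·0.000 - (3)·0.000) / (8) = 0.000
Iteration 2:
  x_1 = (-8 - (-2)·1.750 - (-1)·0.000) / (4) = -1.125
  x_2 = (7 - (1)·-2.000 - (-2)·0.000) / (4) = 2.250
  x_3 = (0 - (4)·-2.000 - (3)·1.750) / (8) = 0.344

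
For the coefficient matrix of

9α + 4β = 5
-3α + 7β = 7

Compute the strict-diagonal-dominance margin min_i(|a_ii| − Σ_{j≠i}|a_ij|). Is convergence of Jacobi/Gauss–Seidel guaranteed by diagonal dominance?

4

row 1: |9| − (4) = 5
row 2: |7| − (3) = 4
minimum over rows = 4 → strictly diagonally dominant (convergence guaranteed)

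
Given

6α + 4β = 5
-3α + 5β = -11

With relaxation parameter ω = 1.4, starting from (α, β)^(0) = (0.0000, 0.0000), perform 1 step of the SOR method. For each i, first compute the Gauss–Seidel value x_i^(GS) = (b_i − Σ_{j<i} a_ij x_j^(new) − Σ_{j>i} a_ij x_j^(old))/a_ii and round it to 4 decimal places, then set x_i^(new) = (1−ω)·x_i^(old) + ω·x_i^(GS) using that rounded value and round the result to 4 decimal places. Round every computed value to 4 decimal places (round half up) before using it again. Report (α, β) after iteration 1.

(1.1666, -2.1000)

Iteration 1:
  α: GS value = (5 - (4)·0.0000) / (6) = 0.8333;  α ← (1−ω)·0.0000 + ω·0.8333 = 1.1666
  β: GS value = (-11 - (-3)·1.1666) / (5) = -1.5000;  β ← (1−ω)·0.0000 + ω·-1.5000 = -2.1000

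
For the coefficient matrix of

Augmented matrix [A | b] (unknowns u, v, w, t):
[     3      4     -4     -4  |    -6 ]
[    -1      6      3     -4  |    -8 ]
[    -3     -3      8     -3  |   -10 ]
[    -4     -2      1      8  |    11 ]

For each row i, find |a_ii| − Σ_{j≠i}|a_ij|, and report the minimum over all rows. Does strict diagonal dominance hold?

row 1: |3| − (4+4+4) = -9
row 2: |6| − (1+3+4) = -2
row 3: |8| − (3+3+3) = -1
row 4: |8| − (4+2+1) = 1
minimum over rows = -9 → not strictly diagonally dominant

-9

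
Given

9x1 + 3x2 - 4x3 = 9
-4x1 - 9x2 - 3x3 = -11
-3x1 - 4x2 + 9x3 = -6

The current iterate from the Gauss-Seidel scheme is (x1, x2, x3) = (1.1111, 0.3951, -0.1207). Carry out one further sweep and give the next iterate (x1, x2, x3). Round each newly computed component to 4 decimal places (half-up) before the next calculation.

One sweep:
  x1 = (9 - (3)·0.3951 - (-4)·-0.1207) / (9) = 0.8147
  x2 = (-11 - (-4)·0.8147 - (-3)·-0.1207) / (-9) = 0.9004
  x3 = (-6 - (-3)·0.8147 - (-4)·0.9004) / (9) = 0.0051

(0.8147, 0.9004, 0.0051)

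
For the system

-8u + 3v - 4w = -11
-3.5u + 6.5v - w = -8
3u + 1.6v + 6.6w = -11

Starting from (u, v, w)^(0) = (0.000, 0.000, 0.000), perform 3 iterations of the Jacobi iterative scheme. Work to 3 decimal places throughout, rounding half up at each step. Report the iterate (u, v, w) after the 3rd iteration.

Iteration 1:
  u = (-11 - (3)·0.000 - (-4)·0.000) / (-8) = 1.375
  v = (-8 - (-3.5)·0.000 - (-1)·0.000) / (6.5) = -1.231
  w = (-11 - (3)·0.000 - (1.6)·0.000) / (6.6) = -1.667
Iteration 2:
  u = (-11 - (3)·-1.231 - (-4)·-1.667) / (-8) = 1.747
  v = (-8 - (-3.5)·1.375 - (-1)·-1.667) / (6.5) = -0.747
  w = (-11 - (3)·1.375 - (1.6)·-1.231) / (6.6) = -1.993
Iteration 3:
  u = (-11 - (3)·-0.747 - (-4)·-1.993) / (-8) = 2.091
  v = (-8 - (-3.5)·1.747 - (-1)·-1.993) / (6.5) = -0.597
  w = (-11 - (3)·1.747 - (1.6)·-0.747) / (6.6) = -2.280

(2.091, -0.597, -2.280)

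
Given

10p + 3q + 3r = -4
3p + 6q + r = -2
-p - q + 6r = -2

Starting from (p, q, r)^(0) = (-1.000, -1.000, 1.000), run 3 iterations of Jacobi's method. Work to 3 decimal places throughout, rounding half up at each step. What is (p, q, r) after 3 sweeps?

(-0.273, -0.167, -0.370)

Iteration 1:
  p = (-4 - (3)·-1.000 - (3)·1.000) / (10) = -0.400
  q = (-2 - (3)·-1.000 - (1)·1.000) / (6) = 0.000
  r = (-2 - (-1)·-1.000 - (-1)·-1.000) / (6) = -0.667
Iteration 2:
  p = (-4 - (3)·0.000 - (3)·-0.667) / (10) = -0.200
  q = (-2 - (3)·-0.400 - (1)·-0.667) / (6) = -0.022
  r = (-2 - (-1)·-0.400 - (-1)·0.000) / (6) = -0.400
Iteration 3:
  p = (-4 - (3)·-0.022 - (3)·-0.400) / (10) = -0.273
  q = (-2 - (3)·-0.200 - (1)·-0.400) / (6) = -0.167
  r = (-2 - (-1)·-0.200 - (-1)·-0.022) / (6) = -0.370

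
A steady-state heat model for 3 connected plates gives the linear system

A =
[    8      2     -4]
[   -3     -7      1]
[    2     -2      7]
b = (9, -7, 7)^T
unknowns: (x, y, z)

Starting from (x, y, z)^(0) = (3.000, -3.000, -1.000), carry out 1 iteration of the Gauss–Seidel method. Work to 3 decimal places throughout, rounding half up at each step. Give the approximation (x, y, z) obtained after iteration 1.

(1.375, 0.268, 0.684)

Iteration 1:
  x = (9 - (2)·-3.000 - (-4)·-1.000) / (8) = 1.375
  y = (-7 - (-3)·1.375 - (1)·-1.000) / (-7) = 0.268
  z = (7 - (2)·1.375 - (-2)·0.268) / (7) = 0.684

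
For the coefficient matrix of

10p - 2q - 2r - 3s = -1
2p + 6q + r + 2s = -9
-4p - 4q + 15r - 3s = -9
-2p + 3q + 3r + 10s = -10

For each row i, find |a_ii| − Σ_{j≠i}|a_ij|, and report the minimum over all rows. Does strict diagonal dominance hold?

row 1: |10| − (2+2+3) = 3
row 2: |6| − (2+1+2) = 1
row 3: |15| − (4+4+3) = 4
row 4: |10| − (2+3+3) = 2
minimum over rows = 1 → strictly diagonally dominant (convergence guaranteed)

1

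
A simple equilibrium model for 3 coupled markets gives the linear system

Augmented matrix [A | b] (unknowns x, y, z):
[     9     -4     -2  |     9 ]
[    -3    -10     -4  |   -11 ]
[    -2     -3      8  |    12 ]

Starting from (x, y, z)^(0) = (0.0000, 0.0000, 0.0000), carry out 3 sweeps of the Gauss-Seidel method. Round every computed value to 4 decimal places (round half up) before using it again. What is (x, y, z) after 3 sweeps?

Iteration 1:
  x = (9 - (-4)·0.0000 - (-2)·0.0000) / (9) = 1.0000
  y = (-11 - (-3)·1.0000 - (-4)·0.0000) / (-10) = 0.8000
  z = (12 - (-2)·1.0000 - (-3)·0.8000) / (8) = 2.0500
Iteration 2:
  x = (9 - (-4)·0.8000 - (-2)·2.0500) / (9) = 1.8111
  y = (-11 - (-3)·1.8111 - (-4)·2.0500) / (-10) = -0.2633
  z = (12 - (-2)·1.8111 - (-3)·-0.2633) / (8) = 1.8540
Iteration 3:
  x = (9 - (-4)·-0.2633 - (-2)·1.8540) / (9) = 1.2950
  y = (-11 - (-3)·1.2950 - (-4)·1.8540) / (-10) = -0.0301
  z = (12 - (-2)·1.2950 - (-3)·-0.0301) / (8) = 1.8125

(1.2950, -0.0301, 1.8125)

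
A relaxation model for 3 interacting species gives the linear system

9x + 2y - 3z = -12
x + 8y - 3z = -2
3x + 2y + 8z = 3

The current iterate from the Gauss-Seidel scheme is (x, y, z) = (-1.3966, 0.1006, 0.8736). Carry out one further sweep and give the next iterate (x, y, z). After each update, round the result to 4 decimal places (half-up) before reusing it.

(-1.0645, 0.2107, 0.7215)

One sweep:
  x = (-12 - (2)·0.1006 - (-3)·0.8736) / (9) = -1.0645
  y = (-2 - (1)·-1.0645 - (-3)·0.8736) / (8) = 0.2107
  z = (3 - (3)·-1.0645 - (2)·0.2107) / (8) = 0.7215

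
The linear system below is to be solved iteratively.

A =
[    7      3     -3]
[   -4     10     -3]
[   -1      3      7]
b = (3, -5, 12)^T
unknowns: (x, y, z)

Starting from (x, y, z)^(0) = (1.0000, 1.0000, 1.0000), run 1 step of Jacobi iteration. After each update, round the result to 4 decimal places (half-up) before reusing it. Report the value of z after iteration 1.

Iteration 1:
  x = (3 - (3)·1.0000 - (-3)·1.0000) / (7) = 0.4286
  y = (-5 - (-4)·1.0000 - (-3)·1.0000) / (10) = 0.2000
  z = (12 - (-1)·1.0000 - (3)·1.0000) / (7) = 1.4286

1.4286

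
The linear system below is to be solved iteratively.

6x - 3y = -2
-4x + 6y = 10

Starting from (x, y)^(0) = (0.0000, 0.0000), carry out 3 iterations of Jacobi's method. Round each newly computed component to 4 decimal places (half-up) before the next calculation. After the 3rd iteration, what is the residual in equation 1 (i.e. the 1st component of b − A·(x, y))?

Iteration 1:
  x = (-2 - (-3)·0.0000) / (6) = -0.3333
  y = (10 - (-4)·0.0000) / (6) = 1.6667
Iteration 2:
  x = (-2 - (-3)·1.6667) / (6) = 0.5000
  y = (10 - (-4)·-0.3333) / (6) = 1.4445
Iteration 3:
  x = (-2 - (-3)·1.4445) / (6) = 0.3889
  y = (10 - (-4)·0.5000) / (6) = 2.0000
Residual b − A·x = (1.6666, -0.4444)

1.6666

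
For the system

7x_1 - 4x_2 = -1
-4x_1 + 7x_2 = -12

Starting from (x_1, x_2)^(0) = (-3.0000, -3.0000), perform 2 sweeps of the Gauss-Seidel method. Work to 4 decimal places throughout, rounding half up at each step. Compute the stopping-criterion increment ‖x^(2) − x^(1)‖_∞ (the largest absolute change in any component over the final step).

Iteration 1:
  x_1 = (-1 - (-4)·-3.0000) / (7) = -1.8571
  x_2 = (-12 - (-4)·-1.8571) / (7) = -2.7755
Iteration 2:
  x_1 = (-1 - (-4)·-2.7755) / (7) = -1.7289
  x_2 = (-12 - (-4)·-1.7289) / (7) = -2.7022
Change: (0.1282, 0.0733) → max |·| = 0.1282

0.1282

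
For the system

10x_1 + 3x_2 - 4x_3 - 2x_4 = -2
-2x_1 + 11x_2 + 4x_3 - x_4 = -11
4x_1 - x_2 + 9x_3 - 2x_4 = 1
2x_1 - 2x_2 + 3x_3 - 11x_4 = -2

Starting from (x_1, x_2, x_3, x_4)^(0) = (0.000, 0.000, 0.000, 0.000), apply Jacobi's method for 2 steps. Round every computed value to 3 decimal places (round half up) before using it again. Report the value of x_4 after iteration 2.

Iteration 1:
  x_1 = (-2 - (3)·0.000 - (-4)·0.000 - (-2)·0.000) / (10) = -0.200
  x_2 = (-11 - (-2)·0.000 - (4)·0.000 - (-1)·0.000) / (11) = -1.000
  x_3 = (1 - (4)·0.000 - (-1)·0.000 - (-2)·0.000) / (9) = 0.111
  x_4 = (-2 - (2)·0.000 - (-2)·0.000 - (3)·0.000) / (-11) = 0.182
Iteration 2:
  x_1 = (-2 - (3)·-1.000 - (-4)·0.111 - (-2)·0.182) / (10) = 0.181
  x_2 = (-11 - (-2)·-0.200 - (4)·0.111 - (-1)·0.182) / (11) = -1.060
  x_3 = (1 - (4)·-0.200 - (-1)·-1.000 - (-2)·0.182) / (9) = 0.129
  x_4 = (-2 - (2)·-0.200 - (-2)·-1.000 - (3)·0.111) / (-11) = 0.358

0.358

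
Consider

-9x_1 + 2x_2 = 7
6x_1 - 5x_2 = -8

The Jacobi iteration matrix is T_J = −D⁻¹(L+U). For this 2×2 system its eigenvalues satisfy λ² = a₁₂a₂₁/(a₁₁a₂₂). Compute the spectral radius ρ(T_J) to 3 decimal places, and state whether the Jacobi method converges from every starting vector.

0.516

a₁₂a₂₁/(a₁₁a₂₂) = (2)·(6) / ((-9)·(-5)) = 0.266667
ρ = √|0.266667| = √0.266667 = 0.516
ρ < 1, so Jacobi converges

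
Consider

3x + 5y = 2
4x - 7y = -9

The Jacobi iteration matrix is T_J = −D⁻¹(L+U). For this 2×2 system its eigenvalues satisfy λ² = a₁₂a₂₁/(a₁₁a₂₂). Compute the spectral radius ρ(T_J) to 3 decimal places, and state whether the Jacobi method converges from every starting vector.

a₁₂a₂₁/(a₁₁a₂₂) = (5)·(4) / ((3)·(-7)) = -0.952381
ρ = √|-0.952381| = √0.952381 = 0.976
ρ < 1, so Jacobi converges

0.976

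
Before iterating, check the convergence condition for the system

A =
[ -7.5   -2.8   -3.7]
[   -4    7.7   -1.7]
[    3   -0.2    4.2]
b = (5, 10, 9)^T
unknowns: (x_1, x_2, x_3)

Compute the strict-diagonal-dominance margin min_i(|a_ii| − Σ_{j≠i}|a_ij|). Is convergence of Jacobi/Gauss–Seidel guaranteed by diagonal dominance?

1

row 1: |-7.5| − (2.8+3.7) = 1
row 2: |7.7| − (4+1.7) = 2
row 3: |4.2| − (3+0.2) = 1
minimum over rows = 1 → strictly diagonally dominant (convergence guaranteed)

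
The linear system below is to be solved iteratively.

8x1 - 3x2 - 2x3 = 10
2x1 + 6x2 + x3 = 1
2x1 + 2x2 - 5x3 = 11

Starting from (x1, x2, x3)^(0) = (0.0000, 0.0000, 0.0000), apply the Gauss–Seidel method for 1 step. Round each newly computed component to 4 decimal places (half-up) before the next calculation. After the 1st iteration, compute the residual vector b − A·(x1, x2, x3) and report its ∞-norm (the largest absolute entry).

4.3500

Iteration 1:
  x1 = (10 - (-3)·0.0000 - (-2)·0.0000) / (8) = 1.2500
  x2 = (1 - (2)·1.2500 - (1)·0.0000) / (6) = -0.2500
  x3 = (11 - (2)·1.2500 - (2)·-0.2500) / (-5) = -1.8000
Residual b − A·x = (-4.3500, 1.8000, 0.0000); ∞-norm = 4.3500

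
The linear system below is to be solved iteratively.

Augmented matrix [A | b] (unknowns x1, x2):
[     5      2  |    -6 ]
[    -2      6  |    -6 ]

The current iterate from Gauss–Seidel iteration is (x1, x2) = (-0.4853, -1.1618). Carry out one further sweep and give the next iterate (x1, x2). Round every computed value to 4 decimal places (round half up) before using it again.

One sweep:
  x1 = (-6 - (2)·-1.1618) / (5) = -0.7353
  x2 = (-6 - (-2)·-0.7353) / (6) = -1.2451

(-0.7353, -1.2451)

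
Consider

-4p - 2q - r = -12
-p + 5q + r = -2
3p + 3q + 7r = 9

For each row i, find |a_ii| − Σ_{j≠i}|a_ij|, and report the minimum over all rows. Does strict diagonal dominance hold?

row 1: |-4| − (2+1) = 1
row 2: |5| − (1+1) = 3
row 3: |7| − (3+3) = 1
minimum over rows = 1 → strictly diagonally dominant (convergence guaranteed)

1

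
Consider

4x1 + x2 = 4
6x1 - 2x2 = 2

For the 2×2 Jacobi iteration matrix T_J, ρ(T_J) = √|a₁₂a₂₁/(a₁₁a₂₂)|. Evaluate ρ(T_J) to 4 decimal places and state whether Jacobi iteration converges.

0.8660

a₁₂a₂₁/(a₁₁a₂₂) = (1)·(6) / ((4)·(-2)) = -0.750000
ρ = √|-0.750000| = √0.750000 = 0.8660
ρ < 1, so Jacobi converges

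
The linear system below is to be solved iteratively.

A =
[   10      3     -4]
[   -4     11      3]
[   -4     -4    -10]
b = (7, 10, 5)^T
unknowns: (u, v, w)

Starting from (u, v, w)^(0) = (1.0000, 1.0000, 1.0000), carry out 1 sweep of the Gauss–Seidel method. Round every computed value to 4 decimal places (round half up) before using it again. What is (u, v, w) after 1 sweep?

Iteration 1:
  u = (7 - (3)·1.0000 - (-4)·1.0000) / (10) = 0.8000
  v = (10 - (-4)·0.8000 - (3)·1.0000) / (11) = 0.9273
  w = (5 - (-4)·0.8000 - (-4)·0.9273) / (-10) = -1.1909

(0.8000, 0.9273, -1.1909)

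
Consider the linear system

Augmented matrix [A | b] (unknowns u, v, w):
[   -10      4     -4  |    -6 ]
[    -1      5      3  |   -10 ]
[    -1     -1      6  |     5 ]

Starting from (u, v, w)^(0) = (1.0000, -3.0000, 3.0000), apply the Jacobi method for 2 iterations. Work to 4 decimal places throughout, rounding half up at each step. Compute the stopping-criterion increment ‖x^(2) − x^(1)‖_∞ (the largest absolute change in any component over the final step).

Iteration 1:
  u = (-6 - (4)·-3.0000 - (-4)·3.0000) / (-10) = -1.8000
  v = (-10 - (-1)·1.0000 - (3)·3.0000) / (5) = -3.6000
  w = (5 - (-1)·1.0000 - (-1)·-3.0000) / (6) = 0.5000
Iteration 2:
  u = (-6 - (4)·-3.6000 - (-4)·0.5000) / (-10) = -1.0400
  v = (-10 - (-1)·-1.8000 - (3)·0.5000) / (5) = -2.6600
  w = (5 - (-1)·-1.8000 - (-1)·-3.6000) / (6) = -0.0667
Change: (0.7600, 0.9400, -0.5667) → max |·| = 0.9400

0.9400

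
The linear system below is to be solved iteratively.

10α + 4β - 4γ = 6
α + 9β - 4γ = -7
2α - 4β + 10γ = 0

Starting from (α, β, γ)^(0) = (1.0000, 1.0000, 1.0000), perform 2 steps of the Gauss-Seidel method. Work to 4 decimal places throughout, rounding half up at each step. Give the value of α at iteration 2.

Iteration 1:
  α = (6 - (4)·1.0000 - (-4)·1.0000) / (10) = 0.6000
  β = (-7 - (1)·0.6000 - (-4)·1.0000) / (9) = -0.4000
  γ = (0 - (2)·0.6000 - (-4)·-0.4000) / (10) = -0.2800
Iteration 2:
  α = (6 - (4)·-0.4000 - (-4)·-0.2800) / (10) = 0.6480
  β = (-7 - (1)·0.6480 - (-4)·-0.2800) / (9) = -0.9742
  γ = (0 - (2)·0.6480 - (-4)·-0.9742) / (10) = -0.5193

0.6480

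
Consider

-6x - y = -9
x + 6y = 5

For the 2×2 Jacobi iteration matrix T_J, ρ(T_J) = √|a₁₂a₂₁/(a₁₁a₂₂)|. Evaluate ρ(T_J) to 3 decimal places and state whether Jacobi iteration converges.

0.167

a₁₂a₂₁/(a₁₁a₂₂) = (-1)·(1) / ((-6)·(6)) = 0.027778
ρ = √|0.027778| = √0.027778 = 0.167
ρ < 1, so Jacobi converges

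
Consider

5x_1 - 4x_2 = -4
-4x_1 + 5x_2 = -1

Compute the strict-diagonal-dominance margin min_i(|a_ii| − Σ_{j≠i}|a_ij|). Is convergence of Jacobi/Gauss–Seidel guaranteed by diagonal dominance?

1

row 1: |5| − (4) = 1
row 2: |5| − (4) = 1
minimum over rows = 1 → strictly diagonally dominant (convergence guaranteed)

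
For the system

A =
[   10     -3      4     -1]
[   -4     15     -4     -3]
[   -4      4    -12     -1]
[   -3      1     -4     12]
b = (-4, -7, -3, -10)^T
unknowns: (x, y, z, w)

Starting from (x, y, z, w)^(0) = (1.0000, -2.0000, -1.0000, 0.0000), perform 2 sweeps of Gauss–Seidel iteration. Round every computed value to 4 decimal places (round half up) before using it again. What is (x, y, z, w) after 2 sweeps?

Iteration 1:
  x = (-4 - (-3)·-2.0000 - (4)·-1.0000 - (-1)·0.0000) / (10) = -0.6000
  y = (-7 - (-4)·-0.6000 - (-4)·-1.0000 - (-3)·0.0000) / (15) = -0.8933
  z = (-3 - (-4)·-0.6000 - (4)·-0.8933 - (-1)·0.0000) / (-12) = 0.1522
  w = (-10 - (-3)·-0.6000 - (1)·-0.8933 - (-4)·0.1522) / (12) = -0.8582
Iteration 2:
  x = (-4 - (-3)·-0.8933 - (4)·0.1522 - (-1)·-0.8582) / (10) = -0.8147
  y = (-7 - (-4)·-0.8147 - (-4)·0.1522 - (-3)·-0.8582) / (15) = -0.8150
  z = (-3 - (-4)·-0.8147 - (4)·-0.8150 - (-1)·-0.8582) / (-12) = 0.3214
  w = (-10 - (-3)·-0.8147 - (1)·-0.8150 - (-4)·0.3214) / (12) = -0.8620

(-0.8147, -0.8150, 0.3214, -0.8620)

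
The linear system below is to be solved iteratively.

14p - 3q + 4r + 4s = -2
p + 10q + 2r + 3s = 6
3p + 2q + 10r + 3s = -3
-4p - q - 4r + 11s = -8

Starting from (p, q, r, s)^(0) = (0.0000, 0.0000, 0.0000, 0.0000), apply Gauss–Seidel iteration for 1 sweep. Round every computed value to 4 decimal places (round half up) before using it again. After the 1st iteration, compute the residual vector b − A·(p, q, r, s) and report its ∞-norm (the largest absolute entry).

6.8099

Iteration 1:
  p = (-2 - (-3)·0.0000 - (4)·0.0000 - (4)·0.0000) / (14) = -0.1429
  q = (6 - (1)·-0.1429 - (2)·0.0000 - (3)·0.0000) / (10) = 0.6143
  r = (-3 - (3)·-0.1429 - (2)·0.6143 - (3)·0.0000) / (10) = -0.3800
  s = (-8 - (-4)·-0.1429 - (-1)·0.6143 - (-4)·-0.3800) / (11) = -0.8616
Residual b − A·x = (6.8099, 3.3447, 2.5849, 0.0003); ∞-norm = 6.8099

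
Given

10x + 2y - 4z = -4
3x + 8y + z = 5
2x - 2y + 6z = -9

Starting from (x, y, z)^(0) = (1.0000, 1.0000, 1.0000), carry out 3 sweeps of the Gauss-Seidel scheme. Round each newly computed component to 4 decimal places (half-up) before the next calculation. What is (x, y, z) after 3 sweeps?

Iteration 1:
  x = (-4 - (2)·1.0000 - (-4)·1.0000) / (10) = -0.2000
  y = (5 - (3)·-0.2000 - (1)·1.0000) / (8) = 0.5750
  z = (-9 - (2)·-0.2000 - (-2)·0.5750) / (6) = -1.2417
Iteration 2:
  x = (-4 - (2)·0.5750 - (-4)·-1.2417) / (10) = -1.0117
  y = (5 - (3)·-1.0117 - (1)·-1.2417) / (8) = 1.1596
  z = (-9 - (2)·-1.0117 - (-2)·1.1596) / (6) = -0.7762
Iteration 3:
  x = (-4 - (2)·1.1596 - (-4)·-0.7762) / (10) = -0.9424
  y = (5 - (3)·-0.9424 - (1)·-0.7762) / (8) = 1.0754
  z = (-9 - (2)·-0.9424 - (-2)·1.0754) / (6) = -0.8274

(-0.9424, 1.0754, -0.8274)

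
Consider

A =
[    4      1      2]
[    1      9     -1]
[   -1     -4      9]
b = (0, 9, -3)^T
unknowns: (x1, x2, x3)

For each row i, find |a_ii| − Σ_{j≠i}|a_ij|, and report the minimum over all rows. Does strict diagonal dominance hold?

row 1: |4| − (1+2) = 1
row 2: |9| − (1+1) = 7
row 3: |9| − (1+4) = 4
minimum over rows = 1 → strictly diagonally dominant (convergence guaranteed)

1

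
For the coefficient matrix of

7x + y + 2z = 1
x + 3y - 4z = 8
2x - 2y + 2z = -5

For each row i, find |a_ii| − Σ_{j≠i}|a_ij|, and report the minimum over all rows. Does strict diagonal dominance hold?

row 1: |7| − (1+2) = 4
row 2: |3| − (1+4) = -2
row 3: |2| − (2+2) = -2
minimum over rows = -2 → not strictly diagonally dominant

-2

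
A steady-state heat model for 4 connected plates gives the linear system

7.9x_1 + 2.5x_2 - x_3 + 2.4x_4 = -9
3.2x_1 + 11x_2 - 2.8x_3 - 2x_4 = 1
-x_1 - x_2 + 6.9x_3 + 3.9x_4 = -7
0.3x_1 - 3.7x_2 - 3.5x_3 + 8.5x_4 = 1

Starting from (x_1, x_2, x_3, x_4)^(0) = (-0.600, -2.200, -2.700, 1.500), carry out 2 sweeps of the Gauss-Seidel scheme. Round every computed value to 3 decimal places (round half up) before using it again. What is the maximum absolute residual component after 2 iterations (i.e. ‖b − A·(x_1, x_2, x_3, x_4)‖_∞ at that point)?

Iteration 1:
  x_1 = (-9 - (2.5)·-2.200 - (-1)·-2.700 - (2.4)·1.500) / (7.9) = -1.241
  x_2 = (1 - (3.2)·-1.241 - (-2.8)·-2.700 - (-2)·1.500) / (11) = 0.037
  x_3 = (-7 - (-1)·-1.241 - (-1)·0.037 - (3.9)·1.500) / (6.9) = -2.037
  x_4 = (1 - (0.3)·-1.241 - (-3.7)·0.037 - (-3.5)·-2.037) / (8.5) = -0.661
Iteration 2:
  x_1 = (-9 - (2.5)·0.037 - (-1)·-2.037 - (2.4)·-0.661) / (7.9) = -1.208
  x_2 = (1 - (3.2)·-1.208 - (-2.8)·-2.037 - (-2)·-0.661) / (11) = -0.196
  x_3 = (-7 - (-1)·-1.208 - (-1)·-0.196 - (3.9)·-0.661) / (6.9) = -0.844
  x_4 = (1 - (0.3)·-1.208 - (-3.7)·-0.196 - (-3.5)·-0.844) / (8.5) = -0.273
Residual b − A·x = (0.844, 4.112, -1.516, 0.004); ∞-norm = 4.112

4.112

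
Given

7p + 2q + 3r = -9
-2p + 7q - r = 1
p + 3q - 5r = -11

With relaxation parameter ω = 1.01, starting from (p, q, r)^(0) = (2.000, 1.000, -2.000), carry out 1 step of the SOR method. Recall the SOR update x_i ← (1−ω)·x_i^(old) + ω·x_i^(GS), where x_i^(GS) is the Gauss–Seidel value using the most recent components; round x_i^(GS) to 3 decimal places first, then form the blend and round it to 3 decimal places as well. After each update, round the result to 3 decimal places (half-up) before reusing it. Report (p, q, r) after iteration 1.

Iteration 1:
  p: GS value = (-9 - (2)·1.000 - (3)·-2.000) / (7) = -0.714;  p ← (1−ω)·2.000 + ω·-0.714 = -0.741
  q: GS value = (1 - (-2)·-0.741 - (-1)·-2.000) / (7) = -0.355;  q ← (1−ω)·1.000 + ω·-0.355 = -0.369
  r: GS value = (-11 - (1)·-0.741 - (3)·-0.369) / (-5) = 1.830;  r ← (1−ω)·-2.000 + ω·1.830 = 1.868

(-0.741, -0.369, 1.868)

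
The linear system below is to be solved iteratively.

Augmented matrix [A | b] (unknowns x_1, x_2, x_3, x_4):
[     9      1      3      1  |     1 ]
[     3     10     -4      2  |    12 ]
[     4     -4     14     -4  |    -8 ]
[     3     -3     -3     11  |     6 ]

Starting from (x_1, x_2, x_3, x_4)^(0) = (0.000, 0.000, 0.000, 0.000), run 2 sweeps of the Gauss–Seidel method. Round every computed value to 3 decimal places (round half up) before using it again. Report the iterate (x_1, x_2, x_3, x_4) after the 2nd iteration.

(-0.013, 0.944, -0.081, 0.784)

Iteration 1:
  x_1 = (1 - (1)·0.000 - (3)·0.000 - (1)·0.000) / (9) = 0.111
  x_2 = (12 - (3)·0.111 - (-4)·0.000 - (2)·0.000) / (10) = 1.167
  x_3 = (-8 - (4)·0.111 - (-4)·1.167 - (-4)·0.000) / (14) = -0.270
  x_4 = (6 - (3)·0.111 - (-3)·1.167 - (-3)·-0.270) / (11) = 0.760
Iteration 2:
  x_1 = (1 - (1)·1.167 - (3)·-0.270 - (1)·0.760) / (9) = -0.013
  x_2 = (12 - (3)·-0.013 - (-4)·-0.270 - (2)·0.760) / (10) = 0.944
  x_3 = (-8 - (4)·-0.013 - (-4)·0.944 - (-4)·0.760) / (14) = -0.081
  x_4 = (6 - (3)·-0.013 - (-3)·0.944 - (-3)·-0.081) / (11) = 0.784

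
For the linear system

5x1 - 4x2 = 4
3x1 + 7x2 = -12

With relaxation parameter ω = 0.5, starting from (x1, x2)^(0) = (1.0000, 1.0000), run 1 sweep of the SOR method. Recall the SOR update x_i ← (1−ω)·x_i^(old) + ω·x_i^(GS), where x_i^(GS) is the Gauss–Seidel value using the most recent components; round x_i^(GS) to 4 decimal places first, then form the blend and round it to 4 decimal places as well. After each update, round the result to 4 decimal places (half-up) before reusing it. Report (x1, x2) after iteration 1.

Iteration 1:
  x1: GS value = (4 - (-4)·1.0000) / (5) = 1.6000;  x1 ← (1−ω)·1.0000 + ω·1.6000 = 1.3000
  x2: GS value = (-12 - (3)·1.3000) / (7) = -2.2714;  x2 ← (1−ω)·1.0000 + ω·-2.2714 = -0.6357

(1.3000, -0.6357)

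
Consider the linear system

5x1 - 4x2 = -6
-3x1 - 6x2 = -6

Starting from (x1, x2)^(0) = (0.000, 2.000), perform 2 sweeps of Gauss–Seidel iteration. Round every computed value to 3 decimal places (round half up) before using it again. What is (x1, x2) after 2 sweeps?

(-0.560, 1.280)

Iteration 1:
  x1 = (-6 - (-4)·2.000) / (5) = 0.400
  x2 = (-6 - (-3)·0.400) / (-6) = 0.800
Iteration 2:
  x1 = (-6 - (-4)·0.800) / (5) = -0.560
  x2 = (-6 - (-3)·-0.560) / (-6) = 1.280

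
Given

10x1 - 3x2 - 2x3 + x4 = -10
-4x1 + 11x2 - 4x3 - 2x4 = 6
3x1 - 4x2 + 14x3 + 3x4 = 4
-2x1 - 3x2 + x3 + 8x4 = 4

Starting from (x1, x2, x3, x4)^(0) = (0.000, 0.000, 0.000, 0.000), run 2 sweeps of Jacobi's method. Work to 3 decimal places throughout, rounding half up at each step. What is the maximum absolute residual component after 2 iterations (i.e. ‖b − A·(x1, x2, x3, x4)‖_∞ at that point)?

1.571

Iteration 1:
  x1 = (-10 - (-3)·0.000 - (-2)·0.000 - (1)·0.000) / (10) = -1.000
  x2 = (6 - (-4)·0.000 - (-4)·0.000 - (-2)·0.000) / (11) = 0.545
  x3 = (4 - (3)·0.000 - (-4)·0.000 - (3)·0.000) / (14) = 0.286
  x4 = (4 - (-2)·0.000 - (-3)·0.000 - (1)·0.000) / (8) = 0.500
Iteration 2:
  x1 = (-10 - (-3)·0.545 - (-2)·0.286 - (1)·0.500) / (10) = -0.829
  x2 = (6 - (-4)·-1.000 - (-4)·0.286 - (-2)·0.500) / (11) = 0.377
  x3 = (4 - (3)·-1.000 - (-4)·0.545 - (3)·0.500) / (14) = 0.549
  x4 = (4 - (-2)·-1.000 - (-3)·0.545 - (1)·0.286) / (8) = 0.419
Residual b − A·x = (0.100, 1.571, -0.948, -0.428); ∞-norm = 1.571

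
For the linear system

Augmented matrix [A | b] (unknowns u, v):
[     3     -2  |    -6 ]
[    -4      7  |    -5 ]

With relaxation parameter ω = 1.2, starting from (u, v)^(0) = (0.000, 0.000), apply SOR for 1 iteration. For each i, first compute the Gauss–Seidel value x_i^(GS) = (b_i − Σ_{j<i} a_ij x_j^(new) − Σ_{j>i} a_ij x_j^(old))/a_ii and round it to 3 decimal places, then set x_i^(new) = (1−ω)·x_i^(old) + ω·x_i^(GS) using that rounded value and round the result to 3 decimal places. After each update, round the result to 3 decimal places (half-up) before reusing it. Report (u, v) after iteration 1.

Iteration 1:
  u: GS value = (-6 - (-2)·0.000) / (3) = -2.000;  u ← (1−ω)·0.000 + ω·-2.000 = -2.400
  v: GS value = (-5 - (-4)·-2.400) / (7) = -2.086;  v ← (1−ω)·0.000 + ω·-2.086 = -2.503

(-2.400, -2.503)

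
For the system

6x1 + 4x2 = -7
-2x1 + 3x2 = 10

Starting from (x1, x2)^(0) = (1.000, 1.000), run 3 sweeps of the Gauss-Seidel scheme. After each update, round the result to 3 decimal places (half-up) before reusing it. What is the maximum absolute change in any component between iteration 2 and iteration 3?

Iteration 1:
  x1 = (-7 - (4)·1.000) / (6) = -1.833
  x2 = (10 - (-2)·-1.833) / (3) = 2.111
Iteration 2:
  x1 = (-7 - (4)·2.111) / (6) = -2.574
  x2 = (10 - (-2)·-2.574) / (3) = 1.617
Iteration 3:
  x1 = (-7 - (4)·1.617) / (6) = -2.245
  x2 = (10 - (-2)·-2.245) / (3) = 1.837
Change: (0.329, 0.220) → max |·| = 0.329

0.329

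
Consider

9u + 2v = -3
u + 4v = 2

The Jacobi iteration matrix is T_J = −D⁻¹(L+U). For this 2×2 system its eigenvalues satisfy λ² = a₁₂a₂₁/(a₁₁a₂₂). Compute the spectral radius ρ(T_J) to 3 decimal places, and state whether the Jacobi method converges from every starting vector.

a₁₂a₂₁/(a₁₁a₂₂) = (2)·(1) / ((9)·(4)) = 0.055556
ρ = √|0.055556| = √0.055556 = 0.236
ρ < 1, so Jacobi converges

0.236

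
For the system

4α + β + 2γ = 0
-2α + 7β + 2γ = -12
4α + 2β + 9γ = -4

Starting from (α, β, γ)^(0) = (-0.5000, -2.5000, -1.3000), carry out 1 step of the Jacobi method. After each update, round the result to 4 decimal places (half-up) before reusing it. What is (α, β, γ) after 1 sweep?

(1.2750, -1.4857, 0.3333)

Iteration 1:
  α = (0 - (1)·-2.5000 - (2)·-1.3000) / (4) = 1.2750
  β = (-12 - (-2)·-0.5000 - (2)·-1.3000) / (7) = -1.4857
  γ = (-4 - (4)·-0.5000 - (2)·-2.5000) / (9) = 0.3333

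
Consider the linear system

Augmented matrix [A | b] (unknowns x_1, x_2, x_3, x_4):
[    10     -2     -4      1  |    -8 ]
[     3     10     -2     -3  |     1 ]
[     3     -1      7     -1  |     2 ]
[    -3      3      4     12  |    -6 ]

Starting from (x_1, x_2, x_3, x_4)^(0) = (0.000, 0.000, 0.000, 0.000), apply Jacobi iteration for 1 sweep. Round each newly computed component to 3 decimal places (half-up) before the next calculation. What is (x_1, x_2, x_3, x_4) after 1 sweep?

Iteration 1:
  x_1 = (-8 - (-2)·0.000 - (-4)·0.000 - (1)·0.000) / (10) = -0.800
  x_2 = (1 - (3)·0.000 - (-2)·0.000 - (-3)·0.000) / (10) = 0.100
  x_3 = (2 - (3)·0.000 - (-1)·0.000 - (-1)·0.000) / (7) = 0.286
  x_4 = (-6 - (-3)·0.000 - (3)·0.000 - (4)·0.000) / (12) = -0.500

(-0.800, 0.100, 0.286, -0.500)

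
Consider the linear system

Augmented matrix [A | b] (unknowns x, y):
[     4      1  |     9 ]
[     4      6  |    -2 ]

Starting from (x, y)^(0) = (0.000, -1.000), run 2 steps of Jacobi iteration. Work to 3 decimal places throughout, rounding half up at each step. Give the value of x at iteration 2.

2.333

Iteration 1:
  x = (9 - (1)·-1.000) / (4) = 2.500
  y = (-2 - (4)·0.000) / (6) = -0.333
Iteration 2:
  x = (9 - (1)·-0.333) / (4) = 2.333
  y = (-2 - (4)·2.500) / (6) = -2.000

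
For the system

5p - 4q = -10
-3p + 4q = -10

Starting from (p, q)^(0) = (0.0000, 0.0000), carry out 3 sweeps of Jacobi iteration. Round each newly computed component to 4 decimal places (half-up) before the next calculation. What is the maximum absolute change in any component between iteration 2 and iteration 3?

1.5000

Iteration 1:
  p = (-10 - (-4)·0.0000) / (5) = -2.0000
  q = (-10 - (-3)·0.0000) / (4) = -2.5000
Iteration 2:
  p = (-10 - (-4)·-2.5000) / (5) = -4.0000
  q = (-10 - (-3)·-2.0000) / (4) = -4.0000
Iteration 3:
  p = (-10 - (-4)·-4.0000) / (5) = -5.2000
  q = (-10 - (-3)·-4.0000) / (4) = -5.5000
Change: (-1.2000, -1.5000) → max |·| = 1.5000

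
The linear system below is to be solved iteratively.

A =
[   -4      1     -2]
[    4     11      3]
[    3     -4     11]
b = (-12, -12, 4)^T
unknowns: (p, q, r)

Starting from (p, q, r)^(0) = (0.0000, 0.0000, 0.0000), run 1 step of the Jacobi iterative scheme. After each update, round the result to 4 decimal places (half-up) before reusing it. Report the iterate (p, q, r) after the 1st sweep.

(3.0000, -1.0909, 0.3636)

Iteration 1:
  p = (-12 - (1)·0.0000 - (-2)·0.0000) / (-4) = 3.0000
  q = (-12 - (4)·0.0000 - (3)·0.0000) / (11) = -1.0909
  r = (4 - (3)·0.0000 - (-4)·0.0000) / (11) = 0.3636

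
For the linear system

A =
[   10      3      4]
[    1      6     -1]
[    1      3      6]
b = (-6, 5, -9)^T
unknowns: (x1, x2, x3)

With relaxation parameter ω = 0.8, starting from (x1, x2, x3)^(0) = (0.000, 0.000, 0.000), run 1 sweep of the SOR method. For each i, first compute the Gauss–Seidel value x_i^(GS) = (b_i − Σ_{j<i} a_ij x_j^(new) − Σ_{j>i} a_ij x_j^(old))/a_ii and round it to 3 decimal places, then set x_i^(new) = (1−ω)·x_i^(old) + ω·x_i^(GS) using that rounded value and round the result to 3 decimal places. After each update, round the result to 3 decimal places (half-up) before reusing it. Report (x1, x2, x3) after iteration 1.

(-0.480, 0.730, -1.428)

Iteration 1:
  x1: GS value = (-6 - (3)·0.000 - (4)·0.000) / (10) = -0.600;  x1 ← (1−ω)·0.000 + ω·-0.600 = -0.480
  x2: GS value = (5 - (1)·-0.480 - (-1)·0.000) / (6) = 0.913;  x2 ← (1−ω)·0.000 + ω·0.913 = 0.730
  x3: GS value = (-9 - (1)·-0.480 - (3)·0.730) / (6) = -1.785;  x3 ← (1−ω)·0.000 + ω·-1.785 = -1.428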